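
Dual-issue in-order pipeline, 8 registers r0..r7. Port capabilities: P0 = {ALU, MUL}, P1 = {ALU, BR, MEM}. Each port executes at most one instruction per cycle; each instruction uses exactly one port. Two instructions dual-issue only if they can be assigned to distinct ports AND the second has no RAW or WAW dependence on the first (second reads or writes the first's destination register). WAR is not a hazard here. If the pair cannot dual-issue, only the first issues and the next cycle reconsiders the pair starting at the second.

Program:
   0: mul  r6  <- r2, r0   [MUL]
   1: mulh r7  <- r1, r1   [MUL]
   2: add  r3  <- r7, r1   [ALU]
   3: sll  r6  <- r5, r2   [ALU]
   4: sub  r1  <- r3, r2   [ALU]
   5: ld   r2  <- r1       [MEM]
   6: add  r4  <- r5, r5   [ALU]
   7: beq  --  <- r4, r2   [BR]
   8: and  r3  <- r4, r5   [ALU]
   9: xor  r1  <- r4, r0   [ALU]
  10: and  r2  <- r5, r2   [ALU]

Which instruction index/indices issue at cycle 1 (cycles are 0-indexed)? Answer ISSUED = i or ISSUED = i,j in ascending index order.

ISSUED = 1

[0] i0  mul.MUL  -- no-port MUL/MUL
[1] i1  mulh.MUL  -- RAW r7
[2] i2/i3  add.ALU+sll.ALU  -- dual
[3] i4  sub.ALU  -- RAW r1
[4] i5/i6  ld.MEM+add.ALU  -- dual
[5] i7/i8  beq.BR+and.ALU  -- dual
[6] i9/i10  xor.ALU+and.ALU  -- dual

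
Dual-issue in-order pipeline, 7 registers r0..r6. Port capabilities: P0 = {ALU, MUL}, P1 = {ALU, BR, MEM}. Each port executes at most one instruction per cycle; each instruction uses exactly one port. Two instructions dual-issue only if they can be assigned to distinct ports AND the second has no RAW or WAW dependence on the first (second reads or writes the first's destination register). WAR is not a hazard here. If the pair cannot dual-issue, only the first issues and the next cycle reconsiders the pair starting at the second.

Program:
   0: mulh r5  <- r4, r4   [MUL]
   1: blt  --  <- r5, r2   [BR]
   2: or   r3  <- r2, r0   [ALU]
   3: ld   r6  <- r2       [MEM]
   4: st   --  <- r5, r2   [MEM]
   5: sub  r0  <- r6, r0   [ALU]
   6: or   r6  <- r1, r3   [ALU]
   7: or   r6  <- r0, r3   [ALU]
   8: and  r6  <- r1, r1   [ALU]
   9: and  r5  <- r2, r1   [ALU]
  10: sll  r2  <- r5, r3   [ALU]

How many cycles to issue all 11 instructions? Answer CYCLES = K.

  cy0 -> i0 (mulh) RAW r5
  cy1 -> i1&i2 (blt;or) dual
  cy2 -> i3 (ld) no-port MEM/MEM
  cy3 -> i4&i5 (st;sub) dual
  cy4 -> i6 (or) WAW r6
  cy5 -> i7 (or) WAW r6
  cy6 -> i8&i9 (and;and) dual
  cy7 -> i10 (sll) tail

CYCLES = 8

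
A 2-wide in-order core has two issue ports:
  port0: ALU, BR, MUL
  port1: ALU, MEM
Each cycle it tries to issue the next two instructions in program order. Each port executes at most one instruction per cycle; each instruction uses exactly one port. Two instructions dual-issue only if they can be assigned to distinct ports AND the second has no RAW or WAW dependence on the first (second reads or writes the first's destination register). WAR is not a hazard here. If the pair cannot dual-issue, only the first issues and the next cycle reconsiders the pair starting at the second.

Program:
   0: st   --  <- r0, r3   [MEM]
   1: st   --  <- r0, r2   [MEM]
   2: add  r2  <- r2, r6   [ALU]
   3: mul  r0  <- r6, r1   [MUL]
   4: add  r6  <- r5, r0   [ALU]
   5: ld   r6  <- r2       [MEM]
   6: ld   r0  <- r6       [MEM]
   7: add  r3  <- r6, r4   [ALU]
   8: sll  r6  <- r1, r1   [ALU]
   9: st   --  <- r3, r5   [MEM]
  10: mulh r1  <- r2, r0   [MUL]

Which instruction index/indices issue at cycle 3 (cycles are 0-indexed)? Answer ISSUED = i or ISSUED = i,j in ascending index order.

ISSUED = 4

  cy0 -> i0 (st.MEM) no-port MEM/MEM
  cy1 -> i1&i2 (st.MEM;add.ALU) pair
  cy2 -> i3 (mul.MUL) RAW r0
  cy3 -> i4 (add.ALU) WAW r6
  cy4 -> i5 (ld.MEM) no-port MEM/MEM
  cy5 -> i6&i7 (ld.MEM;add.ALU) pair
  cy6 -> i8&i9 (sll.ALU;st.MEM) pair
  cy7 -> i10 (mulh.MUL) tail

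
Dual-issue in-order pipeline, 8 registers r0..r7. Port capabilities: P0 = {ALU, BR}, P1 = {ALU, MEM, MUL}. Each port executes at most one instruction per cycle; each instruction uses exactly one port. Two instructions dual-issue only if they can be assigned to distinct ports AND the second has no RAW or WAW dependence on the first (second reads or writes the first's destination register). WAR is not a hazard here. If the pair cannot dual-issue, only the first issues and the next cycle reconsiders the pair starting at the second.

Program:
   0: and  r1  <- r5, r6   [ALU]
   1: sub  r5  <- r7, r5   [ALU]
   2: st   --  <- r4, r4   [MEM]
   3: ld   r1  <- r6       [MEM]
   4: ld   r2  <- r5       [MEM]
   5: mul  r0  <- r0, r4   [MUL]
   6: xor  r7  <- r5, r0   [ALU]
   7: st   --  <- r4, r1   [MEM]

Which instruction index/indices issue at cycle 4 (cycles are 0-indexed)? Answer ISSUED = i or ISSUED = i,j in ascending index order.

[0] i0&i1  and/sub  -- 2-wide
[1] i2  st  -- no-port MEM/MEM
[2] i3  ld  -- no-port MEM/MEM
[3] i4  ld  -- no-port MEM/MUL
[4] i5  mul  -- RAW r0
[5] i6&i7  xor/st  -- 2-wide

ISSUED = 5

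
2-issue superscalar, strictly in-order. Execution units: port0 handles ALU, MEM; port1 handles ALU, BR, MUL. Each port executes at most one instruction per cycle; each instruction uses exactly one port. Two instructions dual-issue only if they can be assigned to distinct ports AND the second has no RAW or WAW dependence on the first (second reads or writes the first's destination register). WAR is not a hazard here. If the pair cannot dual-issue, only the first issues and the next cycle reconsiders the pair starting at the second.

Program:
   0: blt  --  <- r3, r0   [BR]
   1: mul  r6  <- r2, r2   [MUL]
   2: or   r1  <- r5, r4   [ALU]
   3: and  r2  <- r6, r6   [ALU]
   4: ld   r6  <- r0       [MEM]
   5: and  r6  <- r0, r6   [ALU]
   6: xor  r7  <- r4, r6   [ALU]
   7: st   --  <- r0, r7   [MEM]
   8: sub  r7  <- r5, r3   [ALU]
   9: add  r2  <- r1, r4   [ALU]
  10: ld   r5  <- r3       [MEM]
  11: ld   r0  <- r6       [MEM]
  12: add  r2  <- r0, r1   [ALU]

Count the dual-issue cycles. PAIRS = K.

PAIRS = 4

c0: i0 blt  no-port BR/MUL
c1: i1/i2 mul;or  dual
c2: i3/i4 and;ld  dual
c3: i5 and  RAW r6
c4: i6 xor  RAW r7
c5: i7/i8 st;sub  dual
c6: i9/i10 add;ld  dual
c7: i11 ld  RAW r0
c8: i12 add  tail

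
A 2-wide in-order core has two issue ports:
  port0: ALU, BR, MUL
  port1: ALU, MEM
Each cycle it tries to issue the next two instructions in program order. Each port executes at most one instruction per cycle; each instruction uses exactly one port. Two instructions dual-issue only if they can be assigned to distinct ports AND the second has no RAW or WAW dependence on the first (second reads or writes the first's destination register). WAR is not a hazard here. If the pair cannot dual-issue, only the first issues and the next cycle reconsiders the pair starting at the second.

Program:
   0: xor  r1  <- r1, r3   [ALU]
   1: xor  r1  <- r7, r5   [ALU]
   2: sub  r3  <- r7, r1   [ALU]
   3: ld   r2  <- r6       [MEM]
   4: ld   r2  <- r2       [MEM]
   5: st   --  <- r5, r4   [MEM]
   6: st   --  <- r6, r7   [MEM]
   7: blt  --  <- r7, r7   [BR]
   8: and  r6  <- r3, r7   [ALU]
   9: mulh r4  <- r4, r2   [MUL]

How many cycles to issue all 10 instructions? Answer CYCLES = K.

CYCLES = 7

c0: i0 xor.ALU  WAW r1
c1: i1 xor.ALU  RAW r1
c2: i2+i3 sub.ALU ld.MEM  dual
c3: i4 ld.MEM  no-port MEM/MEM
c4: i5 st.MEM  no-port MEM/MEM
c5: i6+i7 st.MEM blt.BR  dual
c6: i8+i9 and.ALU mulh.MUL  dual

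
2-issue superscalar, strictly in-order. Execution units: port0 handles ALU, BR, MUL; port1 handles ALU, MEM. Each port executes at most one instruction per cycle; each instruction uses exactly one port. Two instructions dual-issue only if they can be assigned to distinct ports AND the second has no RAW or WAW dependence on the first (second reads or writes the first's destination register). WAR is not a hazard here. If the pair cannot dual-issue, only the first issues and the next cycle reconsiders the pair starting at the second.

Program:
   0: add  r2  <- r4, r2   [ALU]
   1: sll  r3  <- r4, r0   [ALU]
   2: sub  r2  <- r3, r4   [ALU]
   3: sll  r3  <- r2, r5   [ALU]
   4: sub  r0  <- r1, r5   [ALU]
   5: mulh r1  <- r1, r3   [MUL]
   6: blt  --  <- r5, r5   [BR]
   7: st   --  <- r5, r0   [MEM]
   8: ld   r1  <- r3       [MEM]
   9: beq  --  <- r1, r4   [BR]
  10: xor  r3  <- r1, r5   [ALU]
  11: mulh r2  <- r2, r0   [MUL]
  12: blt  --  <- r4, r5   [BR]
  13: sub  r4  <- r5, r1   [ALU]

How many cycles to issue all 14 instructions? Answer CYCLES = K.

t=0 i0/i1:add+sll ; dual
t=1 i2:sub ; RAW r2
t=2 i3/i4:sll+sub ; dual
t=3 i5:mulh ; no-port MUL/BR
t=4 i6/i7:blt+st ; dual
t=5 i8:ld ; RAW r1
t=6 i9/i10:beq+xor ; dual
t=7 i11:mulh ; no-port MUL/BR
t=8 i12/i13:blt+sub ; dual

CYCLES = 9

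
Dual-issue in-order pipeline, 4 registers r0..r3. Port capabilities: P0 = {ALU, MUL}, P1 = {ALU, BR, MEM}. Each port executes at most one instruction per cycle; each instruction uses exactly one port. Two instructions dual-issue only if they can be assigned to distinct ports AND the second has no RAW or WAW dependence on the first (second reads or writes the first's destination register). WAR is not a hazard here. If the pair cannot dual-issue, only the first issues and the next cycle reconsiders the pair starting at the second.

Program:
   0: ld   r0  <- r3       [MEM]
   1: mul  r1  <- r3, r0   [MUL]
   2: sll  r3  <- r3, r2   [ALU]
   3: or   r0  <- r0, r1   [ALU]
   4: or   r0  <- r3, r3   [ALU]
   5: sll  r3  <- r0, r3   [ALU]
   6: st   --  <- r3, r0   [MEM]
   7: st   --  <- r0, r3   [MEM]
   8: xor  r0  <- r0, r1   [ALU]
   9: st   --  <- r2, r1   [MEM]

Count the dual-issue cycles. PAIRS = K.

PAIRS = 2

t=0 i0:ld.MEM ; RAW r0
t=1 i1&i2:mul.MUL/sll.ALU ; 2-wide
t=2 i3:or.ALU ; WAW r0
t=3 i4:or.ALU ; RAW r0
t=4 i5:sll.ALU ; RAW r3
t=5 i6:st.MEM ; no-port MEM/MEM
t=6 i7&i8:st.MEM/xor.ALU ; 2-wide
t=7 i9:st.MEM ; tail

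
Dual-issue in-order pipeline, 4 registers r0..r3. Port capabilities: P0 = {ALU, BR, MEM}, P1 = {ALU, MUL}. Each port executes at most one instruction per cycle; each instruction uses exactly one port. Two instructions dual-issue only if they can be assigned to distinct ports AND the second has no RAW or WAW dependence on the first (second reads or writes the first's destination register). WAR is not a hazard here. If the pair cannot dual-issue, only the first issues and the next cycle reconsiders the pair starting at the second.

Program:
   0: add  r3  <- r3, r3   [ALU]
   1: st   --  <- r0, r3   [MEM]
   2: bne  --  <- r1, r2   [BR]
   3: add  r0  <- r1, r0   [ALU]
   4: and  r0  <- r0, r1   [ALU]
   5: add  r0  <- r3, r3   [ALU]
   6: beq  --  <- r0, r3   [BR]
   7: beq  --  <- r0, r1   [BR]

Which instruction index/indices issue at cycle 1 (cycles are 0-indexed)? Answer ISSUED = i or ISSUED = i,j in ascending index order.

ISSUED = 1

t=0 i0:add.ALU ; RAW r3
t=1 i1:st.MEM ; no-port MEM/BR
t=2 i2,i3:bne.BR add.ALU ; dual
t=3 i4:and.ALU ; WAW r0
t=4 i5:add.ALU ; RAW r0
t=5 i6:beq.BR ; no-port BR/BR
t=6 i7:beq.BR ; tail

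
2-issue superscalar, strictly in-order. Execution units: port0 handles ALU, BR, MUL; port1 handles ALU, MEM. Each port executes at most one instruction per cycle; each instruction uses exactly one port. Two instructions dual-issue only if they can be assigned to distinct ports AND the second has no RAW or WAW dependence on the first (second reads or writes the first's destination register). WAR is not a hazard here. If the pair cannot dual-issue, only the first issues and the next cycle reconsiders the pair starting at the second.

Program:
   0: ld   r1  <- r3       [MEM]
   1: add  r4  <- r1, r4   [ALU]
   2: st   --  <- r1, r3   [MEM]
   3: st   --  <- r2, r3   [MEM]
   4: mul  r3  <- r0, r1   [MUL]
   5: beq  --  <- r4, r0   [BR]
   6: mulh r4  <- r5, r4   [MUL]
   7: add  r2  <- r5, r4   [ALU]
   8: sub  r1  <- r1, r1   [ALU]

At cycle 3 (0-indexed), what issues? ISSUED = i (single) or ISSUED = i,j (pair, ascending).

t=0 i0:ld.MEM ; RAW r1
t=1 i1/i2:add.ALU+st.MEM ; dual
t=2 i3/i4:st.MEM+mul.MUL ; dual
t=3 i5:beq.BR ; no-port BR/MUL
t=4 i6:mulh.MUL ; RAW r4
t=5 i7/i8:add.ALU+sub.ALU ; dual

ISSUED = 5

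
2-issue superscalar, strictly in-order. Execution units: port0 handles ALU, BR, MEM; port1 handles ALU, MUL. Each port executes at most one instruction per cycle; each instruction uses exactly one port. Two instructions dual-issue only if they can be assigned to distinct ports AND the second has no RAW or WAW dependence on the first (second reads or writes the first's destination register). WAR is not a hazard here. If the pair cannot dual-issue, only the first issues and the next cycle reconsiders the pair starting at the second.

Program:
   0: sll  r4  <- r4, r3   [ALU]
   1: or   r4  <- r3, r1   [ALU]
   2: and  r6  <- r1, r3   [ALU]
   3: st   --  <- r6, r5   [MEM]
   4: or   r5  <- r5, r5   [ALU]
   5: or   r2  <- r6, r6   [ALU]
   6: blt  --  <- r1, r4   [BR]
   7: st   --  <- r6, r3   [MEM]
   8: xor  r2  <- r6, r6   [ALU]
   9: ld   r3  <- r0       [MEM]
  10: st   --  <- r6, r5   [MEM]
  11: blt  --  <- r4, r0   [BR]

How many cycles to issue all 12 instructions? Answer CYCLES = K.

CYCLES = 8

0. sll @i0  | WAW r4
1. or/and @i1&i2  | dual
2. st/or @i3&i4  | dual
3. or/blt @i5&i6  | dual
4. st/xor @i7&i8  | dual
5. ld @i9  | no-port MEM/MEM
6. st @i10  | no-port MEM/BR
7. blt @i11  | tail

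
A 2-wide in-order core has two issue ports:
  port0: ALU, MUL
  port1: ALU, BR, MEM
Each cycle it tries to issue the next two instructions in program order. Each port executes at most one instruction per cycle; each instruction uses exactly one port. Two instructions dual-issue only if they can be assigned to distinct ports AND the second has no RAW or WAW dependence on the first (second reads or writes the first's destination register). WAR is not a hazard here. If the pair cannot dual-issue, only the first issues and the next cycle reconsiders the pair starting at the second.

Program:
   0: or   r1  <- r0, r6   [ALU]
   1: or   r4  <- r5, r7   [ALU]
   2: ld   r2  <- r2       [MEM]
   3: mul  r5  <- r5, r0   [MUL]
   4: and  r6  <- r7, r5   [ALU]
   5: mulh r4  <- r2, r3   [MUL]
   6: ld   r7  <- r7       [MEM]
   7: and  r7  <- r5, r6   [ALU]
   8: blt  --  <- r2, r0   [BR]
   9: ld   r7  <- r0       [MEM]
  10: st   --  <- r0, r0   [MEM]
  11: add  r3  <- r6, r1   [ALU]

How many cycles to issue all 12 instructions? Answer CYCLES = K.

CYCLES = 7

c0: i0/i1 or.ALU or.ALU  2-wide
c1: i2/i3 ld.MEM mul.MUL  2-wide
c2: i4/i5 and.ALU mulh.MUL  2-wide
c3: i6 ld.MEM  WAW r7
c4: i7/i8 and.ALU blt.BR  2-wide
c5: i9 ld.MEM  no-port MEM/MEM
c6: i10/i11 st.MEM add.ALU  2-wide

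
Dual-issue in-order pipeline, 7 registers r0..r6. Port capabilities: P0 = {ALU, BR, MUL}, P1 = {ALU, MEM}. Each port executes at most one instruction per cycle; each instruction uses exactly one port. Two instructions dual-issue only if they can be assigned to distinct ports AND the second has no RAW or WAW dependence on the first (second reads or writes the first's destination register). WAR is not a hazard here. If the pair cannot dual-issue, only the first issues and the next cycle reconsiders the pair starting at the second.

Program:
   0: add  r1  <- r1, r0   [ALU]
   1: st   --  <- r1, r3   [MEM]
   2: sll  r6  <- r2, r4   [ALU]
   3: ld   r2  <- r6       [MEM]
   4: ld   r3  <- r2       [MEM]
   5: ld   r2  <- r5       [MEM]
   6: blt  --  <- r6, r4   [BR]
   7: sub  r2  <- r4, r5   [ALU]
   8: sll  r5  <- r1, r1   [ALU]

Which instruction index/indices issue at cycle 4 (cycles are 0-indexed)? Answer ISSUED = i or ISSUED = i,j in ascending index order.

ISSUED = 5,6

#0 head=0: add i0 RAW r1
#1 head=1: st sll i1/i2 2-wide
#2 head=3: ld i3 no-port MEM/MEM
#3 head=4: ld i4 no-port MEM/MEM
#4 head=5: ld blt i5/i6 2-wide
#5 head=7: sub sll i7/i8 2-wide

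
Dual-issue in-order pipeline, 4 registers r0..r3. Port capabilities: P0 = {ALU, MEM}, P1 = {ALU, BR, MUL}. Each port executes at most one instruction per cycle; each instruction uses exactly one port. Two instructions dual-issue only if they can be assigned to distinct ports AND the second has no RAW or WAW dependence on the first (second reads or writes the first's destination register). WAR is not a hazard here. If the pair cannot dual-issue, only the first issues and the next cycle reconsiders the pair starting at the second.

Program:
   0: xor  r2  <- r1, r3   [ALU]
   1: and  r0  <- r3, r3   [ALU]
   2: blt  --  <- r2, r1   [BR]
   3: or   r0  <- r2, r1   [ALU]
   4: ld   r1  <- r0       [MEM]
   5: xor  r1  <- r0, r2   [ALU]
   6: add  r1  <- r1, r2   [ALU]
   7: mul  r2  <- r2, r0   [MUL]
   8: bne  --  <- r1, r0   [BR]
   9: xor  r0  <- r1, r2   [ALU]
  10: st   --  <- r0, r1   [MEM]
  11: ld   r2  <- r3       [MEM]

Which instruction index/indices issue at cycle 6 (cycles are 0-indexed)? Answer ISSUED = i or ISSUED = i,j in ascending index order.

ISSUED = 10

t=0 i0&i1:xor and ; 2-wide
t=1 i2&i3:blt or ; 2-wide
t=2 i4:ld ; WAW r1
t=3 i5:xor ; RAW+WAW r1
t=4 i6&i7:add mul ; 2-wide
t=5 i8&i9:bne xor ; 2-wide
t=6 i10:st ; no-port MEM/MEM
t=7 i11:ld ; tail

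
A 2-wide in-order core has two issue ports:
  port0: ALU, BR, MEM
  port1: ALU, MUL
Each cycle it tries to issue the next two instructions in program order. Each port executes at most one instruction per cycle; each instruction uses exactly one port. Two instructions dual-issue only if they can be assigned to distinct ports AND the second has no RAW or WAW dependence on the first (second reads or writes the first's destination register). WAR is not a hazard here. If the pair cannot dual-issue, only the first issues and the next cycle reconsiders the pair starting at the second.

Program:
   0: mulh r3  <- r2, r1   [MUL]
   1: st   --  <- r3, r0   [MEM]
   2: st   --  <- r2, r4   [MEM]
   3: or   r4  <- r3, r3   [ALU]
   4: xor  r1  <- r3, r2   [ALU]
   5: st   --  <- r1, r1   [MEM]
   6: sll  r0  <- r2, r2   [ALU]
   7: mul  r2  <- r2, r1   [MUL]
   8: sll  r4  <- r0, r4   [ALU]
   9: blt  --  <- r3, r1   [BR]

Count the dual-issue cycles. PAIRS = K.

PAIRS = 3

t=0 i0:mulh ; RAW r3
t=1 i1:st ; no-port MEM/MEM
t=2 i2&i3:st;or ; dual
t=3 i4:xor ; RAW r1
t=4 i5&i6:st;sll ; dual
t=5 i7&i8:mul;sll ; dual
t=6 i9:blt ; tail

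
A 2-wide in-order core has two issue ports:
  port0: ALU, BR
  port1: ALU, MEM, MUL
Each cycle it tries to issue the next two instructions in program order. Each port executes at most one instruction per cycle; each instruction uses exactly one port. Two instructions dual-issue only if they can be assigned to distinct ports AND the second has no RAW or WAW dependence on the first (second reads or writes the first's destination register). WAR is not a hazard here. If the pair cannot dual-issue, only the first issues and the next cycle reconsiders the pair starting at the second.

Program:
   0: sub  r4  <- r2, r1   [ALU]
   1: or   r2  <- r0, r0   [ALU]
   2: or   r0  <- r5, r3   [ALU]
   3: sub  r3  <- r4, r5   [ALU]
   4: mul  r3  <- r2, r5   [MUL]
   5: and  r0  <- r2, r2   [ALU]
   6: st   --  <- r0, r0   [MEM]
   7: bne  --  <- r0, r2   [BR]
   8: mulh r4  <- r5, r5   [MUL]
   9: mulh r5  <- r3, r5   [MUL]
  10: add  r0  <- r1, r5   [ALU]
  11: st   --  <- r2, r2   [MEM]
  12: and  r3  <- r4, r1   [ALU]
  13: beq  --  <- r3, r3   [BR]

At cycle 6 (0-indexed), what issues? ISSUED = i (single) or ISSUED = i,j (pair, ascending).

ISSUED = 10,11

  cy0 -> i0+i1 (sub+or) dual
  cy1 -> i2+i3 (or+sub) dual
  cy2 -> i4+i5 (mul+and) dual
  cy3 -> i6+i7 (st+bne) dual
  cy4 -> i8 (mulh) no-port MUL/MUL
  cy5 -> i9 (mulh) RAW r5
  cy6 -> i10+i11 (add+st) dual
  cy7 -> i12 (and) RAW r3
  cy8 -> i13 (beq) tail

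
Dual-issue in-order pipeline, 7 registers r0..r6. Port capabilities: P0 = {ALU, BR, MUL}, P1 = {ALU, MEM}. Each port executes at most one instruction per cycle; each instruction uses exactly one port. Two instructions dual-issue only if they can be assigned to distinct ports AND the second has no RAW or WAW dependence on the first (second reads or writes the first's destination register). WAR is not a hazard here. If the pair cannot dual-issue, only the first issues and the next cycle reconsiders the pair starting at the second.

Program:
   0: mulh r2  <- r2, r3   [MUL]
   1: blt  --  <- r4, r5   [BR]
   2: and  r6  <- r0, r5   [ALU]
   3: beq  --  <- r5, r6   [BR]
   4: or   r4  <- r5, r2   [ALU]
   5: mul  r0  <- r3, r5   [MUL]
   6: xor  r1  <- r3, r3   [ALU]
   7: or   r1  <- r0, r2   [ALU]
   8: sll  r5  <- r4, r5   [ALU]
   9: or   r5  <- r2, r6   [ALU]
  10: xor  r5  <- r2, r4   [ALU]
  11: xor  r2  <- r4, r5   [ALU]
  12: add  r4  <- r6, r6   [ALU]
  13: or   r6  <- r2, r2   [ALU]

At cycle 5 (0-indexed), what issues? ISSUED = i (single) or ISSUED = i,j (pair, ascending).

#0 head=0: mulh.MUL i0 no-port MUL/BR
#1 head=1: blt.BR+and.ALU i1/i2 2-wide
#2 head=3: beq.BR+or.ALU i3/i4 2-wide
#3 head=5: mul.MUL+xor.ALU i5/i6 2-wide
#4 head=7: or.ALU+sll.ALU i7/i8 2-wide
#5 head=9: or.ALU i9 WAW r5
#6 head=10: xor.ALU i10 RAW r5
#7 head=11: xor.ALU+add.ALU i11/i12 2-wide
#8 head=13: or.ALU i13 tail

ISSUED = 9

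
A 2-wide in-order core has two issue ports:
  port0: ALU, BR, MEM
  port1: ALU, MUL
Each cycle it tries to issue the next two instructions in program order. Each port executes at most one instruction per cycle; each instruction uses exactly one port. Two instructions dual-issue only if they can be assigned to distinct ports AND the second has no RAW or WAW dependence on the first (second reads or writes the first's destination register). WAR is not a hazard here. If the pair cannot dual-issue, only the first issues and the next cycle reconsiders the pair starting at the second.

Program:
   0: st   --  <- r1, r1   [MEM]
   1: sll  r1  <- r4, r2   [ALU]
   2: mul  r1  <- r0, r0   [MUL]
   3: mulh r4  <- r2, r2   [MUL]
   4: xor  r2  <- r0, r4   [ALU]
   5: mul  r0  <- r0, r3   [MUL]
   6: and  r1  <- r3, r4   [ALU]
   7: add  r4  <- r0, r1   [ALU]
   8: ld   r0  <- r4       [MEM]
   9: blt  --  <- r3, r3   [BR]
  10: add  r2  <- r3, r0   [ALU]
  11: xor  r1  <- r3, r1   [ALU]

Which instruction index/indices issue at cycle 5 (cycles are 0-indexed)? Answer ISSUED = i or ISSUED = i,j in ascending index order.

[0] i0&i1  st.MEM;sll.ALU  -- pair
[1] i2  mul.MUL  -- no-port MUL/MUL
[2] i3  mulh.MUL  -- RAW r4
[3] i4&i5  xor.ALU;mul.MUL  -- pair
[4] i6  and.ALU  -- RAW r1
[5] i7  add.ALU  -- RAW r4
[6] i8  ld.MEM  -- no-port MEM/BR
[7] i9&i10  blt.BR;add.ALU  -- pair
[8] i11  xor.ALU  -- tail

ISSUED = 7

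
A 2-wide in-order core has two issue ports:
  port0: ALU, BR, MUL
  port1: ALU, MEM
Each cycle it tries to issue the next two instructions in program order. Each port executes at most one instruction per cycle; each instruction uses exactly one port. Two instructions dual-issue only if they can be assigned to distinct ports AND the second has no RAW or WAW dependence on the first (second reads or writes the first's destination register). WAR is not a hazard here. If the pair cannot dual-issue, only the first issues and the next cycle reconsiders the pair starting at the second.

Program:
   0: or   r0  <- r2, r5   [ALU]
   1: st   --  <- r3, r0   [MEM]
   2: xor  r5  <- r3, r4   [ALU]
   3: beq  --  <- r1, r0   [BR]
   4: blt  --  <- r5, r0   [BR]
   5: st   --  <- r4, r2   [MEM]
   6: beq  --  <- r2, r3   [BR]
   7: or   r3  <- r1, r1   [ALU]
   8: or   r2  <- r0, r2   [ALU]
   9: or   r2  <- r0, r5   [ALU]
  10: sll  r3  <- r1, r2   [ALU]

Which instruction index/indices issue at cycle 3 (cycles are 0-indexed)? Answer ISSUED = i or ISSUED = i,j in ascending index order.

t=0 i0:or.ALU ; RAW r0
t=1 i1+i2:st.MEM;xor.ALU ; dual
t=2 i3:beq.BR ; no-port BR/BR
t=3 i4+i5:blt.BR;st.MEM ; dual
t=4 i6+i7:beq.BR;or.ALU ; dual
t=5 i8:or.ALU ; WAW r2
t=6 i9:or.ALU ; RAW r2
t=7 i10:sll.ALU ; tail

ISSUED = 4,5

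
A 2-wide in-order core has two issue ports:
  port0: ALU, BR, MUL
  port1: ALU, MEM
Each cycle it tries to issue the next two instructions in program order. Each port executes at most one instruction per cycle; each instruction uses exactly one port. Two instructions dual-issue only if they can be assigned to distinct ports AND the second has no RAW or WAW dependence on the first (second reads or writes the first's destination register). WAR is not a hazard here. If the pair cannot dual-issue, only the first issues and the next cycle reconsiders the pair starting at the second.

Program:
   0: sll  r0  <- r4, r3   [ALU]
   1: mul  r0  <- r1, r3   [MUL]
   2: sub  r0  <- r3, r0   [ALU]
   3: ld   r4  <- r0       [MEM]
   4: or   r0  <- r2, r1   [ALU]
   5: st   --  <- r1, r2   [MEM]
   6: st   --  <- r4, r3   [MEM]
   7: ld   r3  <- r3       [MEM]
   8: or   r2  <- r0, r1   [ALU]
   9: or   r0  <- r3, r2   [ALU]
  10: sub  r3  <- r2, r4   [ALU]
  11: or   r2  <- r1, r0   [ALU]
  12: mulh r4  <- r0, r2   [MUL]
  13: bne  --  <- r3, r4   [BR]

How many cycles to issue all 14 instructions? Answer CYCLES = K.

CYCLES = 11

[0] i0  sll  -- WAW r0
[1] i1  mul  -- RAW+WAW r0
[2] i2  sub  -- RAW r0
[3] i3,i4  ld;or  -- 2-wide
[4] i5  st  -- no-port MEM/MEM
[5] i6  st  -- no-port MEM/MEM
[6] i7,i8  ld;or  -- 2-wide
[7] i9,i10  or;sub  -- 2-wide
[8] i11  or  -- RAW r2
[9] i12  mulh  -- no-port MUL/BR
[10] i13  bne  -- tail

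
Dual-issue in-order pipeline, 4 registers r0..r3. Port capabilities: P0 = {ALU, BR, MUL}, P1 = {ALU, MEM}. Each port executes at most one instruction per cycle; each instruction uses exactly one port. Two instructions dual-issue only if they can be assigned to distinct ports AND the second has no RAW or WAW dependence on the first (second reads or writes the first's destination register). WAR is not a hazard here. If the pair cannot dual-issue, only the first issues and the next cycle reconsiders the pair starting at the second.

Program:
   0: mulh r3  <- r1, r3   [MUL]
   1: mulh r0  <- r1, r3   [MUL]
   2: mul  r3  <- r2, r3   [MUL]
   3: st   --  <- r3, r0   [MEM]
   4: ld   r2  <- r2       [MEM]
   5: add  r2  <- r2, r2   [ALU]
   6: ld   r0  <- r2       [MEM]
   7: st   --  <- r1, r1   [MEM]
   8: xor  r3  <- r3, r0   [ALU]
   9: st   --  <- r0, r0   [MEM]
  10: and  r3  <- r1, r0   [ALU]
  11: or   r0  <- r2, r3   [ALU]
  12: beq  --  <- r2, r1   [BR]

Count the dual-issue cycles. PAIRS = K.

PAIRS = 3

#0 head=0: mulh i0 no-port MUL/MUL
#1 head=1: mulh i1 no-port MUL/MUL
#2 head=2: mul i2 RAW r3
#3 head=3: st i3 no-port MEM/MEM
#4 head=4: ld i4 RAW+WAW r2
#5 head=5: add i5 RAW r2
#6 head=6: ld i6 no-port MEM/MEM
#7 head=7: st+xor i7+i8 dual
#8 head=9: st+and i9+i10 dual
#9 head=11: or+beq i11+i12 dual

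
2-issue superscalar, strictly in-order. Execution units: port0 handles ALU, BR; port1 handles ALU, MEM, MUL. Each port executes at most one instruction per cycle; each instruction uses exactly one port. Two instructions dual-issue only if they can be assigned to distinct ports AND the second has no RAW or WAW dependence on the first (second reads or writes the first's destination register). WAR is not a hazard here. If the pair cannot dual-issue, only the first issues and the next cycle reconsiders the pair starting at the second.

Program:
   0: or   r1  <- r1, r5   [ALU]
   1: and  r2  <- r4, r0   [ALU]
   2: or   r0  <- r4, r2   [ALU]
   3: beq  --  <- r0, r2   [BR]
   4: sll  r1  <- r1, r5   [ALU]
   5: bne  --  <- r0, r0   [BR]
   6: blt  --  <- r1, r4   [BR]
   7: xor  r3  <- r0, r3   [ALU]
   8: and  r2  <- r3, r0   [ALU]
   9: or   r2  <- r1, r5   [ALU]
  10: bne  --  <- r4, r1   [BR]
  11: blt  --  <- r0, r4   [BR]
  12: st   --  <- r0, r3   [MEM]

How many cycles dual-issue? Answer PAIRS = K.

#0 head=0: or/and i0&i1 2-wide
#1 head=2: or i2 RAW r0
#2 head=3: beq/sll i3&i4 2-wide
#3 head=5: bne i5 no-port BR/BR
#4 head=6: blt/xor i6&i7 2-wide
#5 head=8: and i8 WAW r2
#6 head=9: or/bne i9&i10 2-wide
#7 head=11: blt/st i11&i12 2-wide

PAIRS = 5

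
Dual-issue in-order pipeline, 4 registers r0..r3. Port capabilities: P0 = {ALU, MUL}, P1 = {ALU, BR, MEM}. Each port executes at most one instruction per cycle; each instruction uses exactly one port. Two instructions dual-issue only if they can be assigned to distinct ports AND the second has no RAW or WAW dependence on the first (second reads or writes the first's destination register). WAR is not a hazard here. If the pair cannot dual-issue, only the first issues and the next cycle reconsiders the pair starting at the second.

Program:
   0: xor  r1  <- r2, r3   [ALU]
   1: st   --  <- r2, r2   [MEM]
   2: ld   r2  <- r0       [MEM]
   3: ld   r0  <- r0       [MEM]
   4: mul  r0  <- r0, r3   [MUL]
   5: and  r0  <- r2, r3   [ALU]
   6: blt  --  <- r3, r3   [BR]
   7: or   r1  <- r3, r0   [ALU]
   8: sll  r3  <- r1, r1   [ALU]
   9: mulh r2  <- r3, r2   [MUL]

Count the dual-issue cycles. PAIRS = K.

PAIRS = 2

0. xor+st @i0,i1  | dual
1. ld @i2  | no-port MEM/MEM
2. ld @i3  | RAW+WAW r0
3. mul @i4  | WAW r0
4. and+blt @i5,i6  | dual
5. or @i7  | RAW r1
6. sll @i8  | RAW r3
7. mulh @i9  | tail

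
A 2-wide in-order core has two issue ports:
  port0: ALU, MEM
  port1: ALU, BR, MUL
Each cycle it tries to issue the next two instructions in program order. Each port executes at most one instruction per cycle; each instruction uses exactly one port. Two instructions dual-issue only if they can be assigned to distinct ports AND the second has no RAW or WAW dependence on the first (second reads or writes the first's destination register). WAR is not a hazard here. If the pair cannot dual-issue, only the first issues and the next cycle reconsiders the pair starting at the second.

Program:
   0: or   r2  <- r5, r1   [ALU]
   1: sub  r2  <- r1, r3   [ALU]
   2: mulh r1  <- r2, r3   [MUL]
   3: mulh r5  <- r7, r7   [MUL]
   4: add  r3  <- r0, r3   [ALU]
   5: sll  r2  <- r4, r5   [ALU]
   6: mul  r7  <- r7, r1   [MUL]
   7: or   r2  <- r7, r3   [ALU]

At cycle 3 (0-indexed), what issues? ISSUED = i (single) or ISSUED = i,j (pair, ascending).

c0: i0 or.ALU  WAW r2
c1: i1 sub.ALU  RAW r2
c2: i2 mulh.MUL  no-port MUL/MUL
c3: i3+i4 mulh.MUL;add.ALU  pair
c4: i5+i6 sll.ALU;mul.MUL  pair
c5: i7 or.ALU  tail

ISSUED = 3,4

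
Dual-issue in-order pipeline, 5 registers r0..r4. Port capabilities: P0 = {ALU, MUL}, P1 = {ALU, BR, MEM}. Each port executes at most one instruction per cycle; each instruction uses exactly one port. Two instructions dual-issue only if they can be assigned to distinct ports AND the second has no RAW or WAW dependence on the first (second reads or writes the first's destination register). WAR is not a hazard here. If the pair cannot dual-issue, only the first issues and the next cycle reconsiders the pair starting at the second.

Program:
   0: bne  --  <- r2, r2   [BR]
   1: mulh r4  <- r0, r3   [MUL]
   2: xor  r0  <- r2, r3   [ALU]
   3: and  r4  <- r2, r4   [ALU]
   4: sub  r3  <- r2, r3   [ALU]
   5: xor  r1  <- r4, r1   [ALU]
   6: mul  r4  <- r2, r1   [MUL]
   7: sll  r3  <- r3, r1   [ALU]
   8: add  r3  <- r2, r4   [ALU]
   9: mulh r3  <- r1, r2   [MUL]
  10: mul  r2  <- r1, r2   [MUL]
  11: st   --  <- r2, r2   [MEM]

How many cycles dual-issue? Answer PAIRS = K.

PAIRS = 4

#0 head=0: bne.BR;mulh.MUL i0,i1 pair
#1 head=2: xor.ALU;and.ALU i2,i3 pair
#2 head=4: sub.ALU;xor.ALU i4,i5 pair
#3 head=6: mul.MUL;sll.ALU i6,i7 pair
#4 head=8: add.ALU i8 WAW r3
#5 head=9: mulh.MUL i9 no-port MUL/MUL
#6 head=10: mul.MUL i10 RAW r2
#7 head=11: st.MEM i11 tail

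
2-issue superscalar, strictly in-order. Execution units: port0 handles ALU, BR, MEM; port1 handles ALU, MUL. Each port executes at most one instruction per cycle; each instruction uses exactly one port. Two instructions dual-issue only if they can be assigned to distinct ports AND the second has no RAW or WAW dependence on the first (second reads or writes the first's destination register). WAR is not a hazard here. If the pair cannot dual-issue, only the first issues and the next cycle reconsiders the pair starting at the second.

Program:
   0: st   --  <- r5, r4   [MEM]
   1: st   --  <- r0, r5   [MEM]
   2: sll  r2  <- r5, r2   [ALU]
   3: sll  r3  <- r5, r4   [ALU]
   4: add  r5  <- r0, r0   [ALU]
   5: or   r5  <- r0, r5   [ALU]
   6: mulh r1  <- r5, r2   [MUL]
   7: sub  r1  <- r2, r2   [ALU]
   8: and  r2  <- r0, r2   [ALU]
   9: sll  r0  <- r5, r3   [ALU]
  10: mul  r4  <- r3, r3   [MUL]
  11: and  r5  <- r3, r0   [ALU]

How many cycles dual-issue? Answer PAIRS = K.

PAIRS = 4

[0] i0  st.MEM  -- no-port MEM/MEM
[1] i1,i2  st.MEM;sll.ALU  -- dual
[2] i3,i4  sll.ALU;add.ALU  -- dual
[3] i5  or.ALU  -- RAW r5
[4] i6  mulh.MUL  -- WAW r1
[5] i7,i8  sub.ALU;and.ALU  -- dual
[6] i9,i10  sll.ALU;mul.MUL  -- dual
[7] i11  and.ALU  -- tail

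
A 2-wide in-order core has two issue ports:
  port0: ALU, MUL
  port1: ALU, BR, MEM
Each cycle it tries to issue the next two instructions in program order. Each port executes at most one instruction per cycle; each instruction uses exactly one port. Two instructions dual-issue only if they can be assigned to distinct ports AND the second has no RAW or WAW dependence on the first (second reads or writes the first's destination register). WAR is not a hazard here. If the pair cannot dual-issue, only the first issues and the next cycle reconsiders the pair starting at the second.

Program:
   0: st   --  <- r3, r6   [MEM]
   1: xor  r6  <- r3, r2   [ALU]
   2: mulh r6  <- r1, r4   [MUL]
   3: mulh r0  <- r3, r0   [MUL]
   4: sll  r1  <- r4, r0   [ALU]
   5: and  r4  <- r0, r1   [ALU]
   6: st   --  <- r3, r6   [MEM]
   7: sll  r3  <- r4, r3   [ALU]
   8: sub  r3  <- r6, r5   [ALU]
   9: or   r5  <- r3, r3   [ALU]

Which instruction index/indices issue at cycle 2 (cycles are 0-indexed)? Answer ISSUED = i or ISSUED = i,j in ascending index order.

c0: i0&i1 st.MEM+xor.ALU  dual
c1: i2 mulh.MUL  no-port MUL/MUL
c2: i3 mulh.MUL  RAW r0
c3: i4 sll.ALU  RAW r1
c4: i5&i6 and.ALU+st.MEM  dual
c5: i7 sll.ALU  WAW r3
c6: i8 sub.ALU  RAW r3
c7: i9 or.ALU  tail

ISSUED = 3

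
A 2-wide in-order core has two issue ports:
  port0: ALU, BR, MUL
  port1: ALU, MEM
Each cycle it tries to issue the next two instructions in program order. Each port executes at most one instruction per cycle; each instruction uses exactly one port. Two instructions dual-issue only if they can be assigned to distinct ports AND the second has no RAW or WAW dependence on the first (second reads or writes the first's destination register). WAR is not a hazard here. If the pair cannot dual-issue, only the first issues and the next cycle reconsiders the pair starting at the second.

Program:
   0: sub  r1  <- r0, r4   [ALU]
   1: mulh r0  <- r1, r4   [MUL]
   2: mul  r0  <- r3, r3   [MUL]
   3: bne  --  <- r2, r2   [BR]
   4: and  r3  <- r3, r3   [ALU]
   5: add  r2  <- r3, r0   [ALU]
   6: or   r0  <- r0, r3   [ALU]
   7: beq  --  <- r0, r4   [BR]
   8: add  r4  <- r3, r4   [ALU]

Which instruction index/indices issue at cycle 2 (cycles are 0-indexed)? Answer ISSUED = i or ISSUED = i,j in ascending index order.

#0 head=0: sub.ALU i0 RAW r1
#1 head=1: mulh.MUL i1 no-port MUL/MUL
#2 head=2: mul.MUL i2 no-port MUL/BR
#3 head=3: bne.BR and.ALU i3,i4 2-wide
#4 head=5: add.ALU or.ALU i5,i6 2-wide
#5 head=7: beq.BR add.ALU i7,i8 2-wide

ISSUED = 2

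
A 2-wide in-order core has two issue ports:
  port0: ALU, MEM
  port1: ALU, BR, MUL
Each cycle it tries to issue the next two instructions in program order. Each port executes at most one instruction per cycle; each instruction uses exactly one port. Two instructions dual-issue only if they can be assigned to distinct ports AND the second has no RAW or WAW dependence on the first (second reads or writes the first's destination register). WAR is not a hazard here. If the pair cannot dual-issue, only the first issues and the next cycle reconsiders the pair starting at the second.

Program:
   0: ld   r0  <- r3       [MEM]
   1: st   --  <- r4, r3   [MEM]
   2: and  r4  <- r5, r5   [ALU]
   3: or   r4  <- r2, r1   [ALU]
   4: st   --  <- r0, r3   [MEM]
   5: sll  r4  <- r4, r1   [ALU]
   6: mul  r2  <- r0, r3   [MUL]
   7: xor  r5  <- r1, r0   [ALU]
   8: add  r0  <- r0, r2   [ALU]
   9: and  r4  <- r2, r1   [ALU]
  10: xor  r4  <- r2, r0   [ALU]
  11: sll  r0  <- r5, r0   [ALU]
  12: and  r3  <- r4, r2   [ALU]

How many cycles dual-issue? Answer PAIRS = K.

PAIRS = 5

c0: i0 ld.MEM  no-port MEM/MEM
c1: i1/i2 st.MEM/and.ALU  2-wide
c2: i3/i4 or.ALU/st.MEM  2-wide
c3: i5/i6 sll.ALU/mul.MUL  2-wide
c4: i7/i8 xor.ALU/add.ALU  2-wide
c5: i9 and.ALU  WAW r4
c6: i10/i11 xor.ALU/sll.ALU  2-wide
c7: i12 and.ALU  tail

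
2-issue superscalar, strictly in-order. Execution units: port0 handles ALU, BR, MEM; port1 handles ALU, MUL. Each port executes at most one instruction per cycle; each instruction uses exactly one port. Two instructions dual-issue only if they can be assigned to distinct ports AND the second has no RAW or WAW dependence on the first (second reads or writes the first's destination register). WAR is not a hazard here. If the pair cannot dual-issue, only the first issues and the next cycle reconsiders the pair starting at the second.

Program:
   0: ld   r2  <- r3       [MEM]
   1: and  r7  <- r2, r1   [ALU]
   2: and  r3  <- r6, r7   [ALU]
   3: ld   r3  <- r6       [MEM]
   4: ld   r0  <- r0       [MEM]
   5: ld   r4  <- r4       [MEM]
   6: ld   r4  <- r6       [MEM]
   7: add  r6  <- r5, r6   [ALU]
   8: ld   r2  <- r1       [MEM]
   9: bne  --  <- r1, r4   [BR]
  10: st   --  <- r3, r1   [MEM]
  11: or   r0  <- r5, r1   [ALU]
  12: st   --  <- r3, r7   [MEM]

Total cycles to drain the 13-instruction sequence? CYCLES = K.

t=0 i0:ld.MEM ; RAW r2
t=1 i1:and.ALU ; RAW r7
t=2 i2:and.ALU ; WAW r3
t=3 i3:ld.MEM ; no-port MEM/MEM
t=4 i4:ld.MEM ; no-port MEM/MEM
t=5 i5:ld.MEM ; no-port MEM/MEM
t=6 i6&i7:ld.MEM;add.ALU ; pair
t=7 i8:ld.MEM ; no-port MEM/BR
t=8 i9:bne.BR ; no-port BR/MEM
t=9 i10&i11:st.MEM;or.ALU ; pair
t=10 i12:st.MEM ; tail

CYCLES = 11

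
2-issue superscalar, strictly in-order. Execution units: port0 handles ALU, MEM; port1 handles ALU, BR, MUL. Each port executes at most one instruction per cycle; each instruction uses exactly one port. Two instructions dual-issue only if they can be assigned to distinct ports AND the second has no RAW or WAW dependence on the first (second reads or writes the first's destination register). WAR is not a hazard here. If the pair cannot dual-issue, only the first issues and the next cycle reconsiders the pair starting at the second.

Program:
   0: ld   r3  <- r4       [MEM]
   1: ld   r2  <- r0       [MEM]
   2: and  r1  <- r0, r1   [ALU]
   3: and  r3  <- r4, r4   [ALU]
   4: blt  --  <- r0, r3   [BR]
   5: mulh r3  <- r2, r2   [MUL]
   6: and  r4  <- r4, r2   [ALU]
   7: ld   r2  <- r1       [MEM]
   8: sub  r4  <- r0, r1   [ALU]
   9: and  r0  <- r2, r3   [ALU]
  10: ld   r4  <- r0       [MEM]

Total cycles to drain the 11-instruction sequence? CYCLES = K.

0. ld @i0  | no-port MEM/MEM
1. ld/and @i1+i2  | 2-wide
2. and @i3  | RAW r3
3. blt @i4  | no-port BR/MUL
4. mulh/and @i5+i6  | 2-wide
5. ld/sub @i7+i8  | 2-wide
6. and @i9  | RAW r0
7. ld @i10  | tail

CYCLES = 8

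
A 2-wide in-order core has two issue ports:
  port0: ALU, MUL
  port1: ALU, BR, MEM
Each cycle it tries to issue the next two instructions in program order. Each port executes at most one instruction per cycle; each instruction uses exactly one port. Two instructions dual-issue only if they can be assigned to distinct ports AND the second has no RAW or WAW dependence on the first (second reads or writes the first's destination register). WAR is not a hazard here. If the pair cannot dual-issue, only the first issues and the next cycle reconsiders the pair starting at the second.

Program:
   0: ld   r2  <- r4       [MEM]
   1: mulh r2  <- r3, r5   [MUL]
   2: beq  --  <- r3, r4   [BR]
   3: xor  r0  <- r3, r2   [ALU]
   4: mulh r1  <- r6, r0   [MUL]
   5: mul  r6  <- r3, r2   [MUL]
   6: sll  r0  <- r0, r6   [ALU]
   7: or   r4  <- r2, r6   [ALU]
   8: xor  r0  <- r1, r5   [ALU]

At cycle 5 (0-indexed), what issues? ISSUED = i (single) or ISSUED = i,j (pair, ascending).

ISSUED = 6,7

t=0 i0:ld.MEM ; WAW r2
t=1 i1+i2:mulh.MUL/beq.BR ; dual
t=2 i3:xor.ALU ; RAW r0
t=3 i4:mulh.MUL ; no-port MUL/MUL
t=4 i5:mul.MUL ; RAW r6
t=5 i6+i7:sll.ALU/or.ALU ; dual
t=6 i8:xor.ALU ; tail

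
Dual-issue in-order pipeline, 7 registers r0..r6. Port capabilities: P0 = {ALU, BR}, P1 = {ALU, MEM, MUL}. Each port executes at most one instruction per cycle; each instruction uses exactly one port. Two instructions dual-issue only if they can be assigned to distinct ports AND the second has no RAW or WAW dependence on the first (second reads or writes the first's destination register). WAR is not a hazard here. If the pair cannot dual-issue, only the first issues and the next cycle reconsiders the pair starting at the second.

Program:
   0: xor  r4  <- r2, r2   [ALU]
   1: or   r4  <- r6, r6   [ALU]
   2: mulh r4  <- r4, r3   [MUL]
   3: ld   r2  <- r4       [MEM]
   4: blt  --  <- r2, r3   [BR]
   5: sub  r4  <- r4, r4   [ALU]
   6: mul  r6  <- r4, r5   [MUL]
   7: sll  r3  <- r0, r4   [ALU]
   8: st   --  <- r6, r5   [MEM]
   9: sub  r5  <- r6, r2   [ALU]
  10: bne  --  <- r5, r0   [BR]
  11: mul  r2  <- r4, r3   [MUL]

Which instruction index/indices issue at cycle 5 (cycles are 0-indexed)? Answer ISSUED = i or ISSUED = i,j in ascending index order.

ISSUED = 6,7

c0: i0 xor.ALU  WAW r4
c1: i1 or.ALU  RAW+WAW r4
c2: i2 mulh.MUL  no-port MUL/MEM
c3: i3 ld.MEM  RAW r2
c4: i4&i5 blt.BR/sub.ALU  pair
c5: i6&i7 mul.MUL/sll.ALU  pair
c6: i8&i9 st.MEM/sub.ALU  pair
c7: i10&i11 bne.BR/mul.MUL  pair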